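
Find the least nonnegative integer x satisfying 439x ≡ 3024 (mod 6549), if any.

1260

gcd(6549, 439) = 1.
1 divides 3024, so solutions exist.
By Bézout, 439*(910) + 6549*(-61) = 1.
So 439*(910) ≡ 1 (mod 6549); multiply by 3024: x ≡ 2751840 (mod 6549).
Smallest nonnegative: x = 2751840 mod 6549 = 1260.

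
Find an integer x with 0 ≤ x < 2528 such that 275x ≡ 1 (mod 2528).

763

gcd(2528, 275) = 1  (2528 = 9*275 + 53, 275 = 5*53 + 10, 53 = 5*10 + 3, 10 = 3*3 + 1, 3 = 3*1).
Back-substituting, 275*(763) + 2528*(-83) = 1.
So 275*763 ≡ 1 (mod 2528), and 763 mod 2528 = 763.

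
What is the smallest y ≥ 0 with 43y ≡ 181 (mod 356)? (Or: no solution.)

87

gcd(356, 43) = 1.
1 divides 181, so solutions exist.
By Bézout, 43×(-149) + 356×(18) = 1.
So 43×(-149) ≡ 1 (mod 356); multiply by 181: y ≡ -26969 (mod 356).
Smallest nonnegative: y = -26969 mod 356 = 87.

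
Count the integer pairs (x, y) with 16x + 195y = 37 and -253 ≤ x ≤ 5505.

29

gcd(195, 16) = 1.
By Bézout, 16×(61) + 195×(-5) = 1.
Particular solution: (112, -9).
General solution: x = 112 + 195t, y = -9 - 16t for integer t.
-253 ≤ 112 + 195t ≤ 5505 gives t ∈ [-1, 27], which is 29 values.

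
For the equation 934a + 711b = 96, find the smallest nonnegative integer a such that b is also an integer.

gcd(934, 711):
  934 = 1·711 + 223
  711 = 3·223 + 42
  223 = 5·42 + 13
  42 = 3·13 + 3
  13 = 4·3 + 1
  3 = 3·1
so gcd(934, 711) = 1.
1 divides 96, so solutions exist.
Back-substitute for Bézout coefficients:
  1 = 13 - 4·3
  ... = 934·(220) + 711·(-289)
Scale by 96/1 = 96: (a₀, b₀) = (21120, -27744).
General solution: a = 21120 + 711t, b = -27744 - 934t for integer t.
a ≥ 0: smallest is 21120 mod 711 = 501 (at t = -29), with b = -658.

501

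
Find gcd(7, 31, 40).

1

gcd(31, 7) = 1  (31 = 4×7 + 3, 7 = 2×3 + 1, 3 = 3×1).
gcd(1, 40) = 1.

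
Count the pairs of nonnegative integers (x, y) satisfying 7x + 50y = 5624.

gcd(50, 7) = 1  (50 = 7·7 + 1, 7 = 7·1).
Back-substituting, 7·(-7) + 50·(1) = 1.
Scale by 5624: one solution is (-39368, 5624). Reduce x mod 50: (32, 108).
General: x = 32 + 50t, y = 108 - 7t.
x ≥ 0 ⇒ t ≥ 0; y ≥ 0 ⇒ t ≤ 15. So t ∈ [0, 15]: 16 solutions.

16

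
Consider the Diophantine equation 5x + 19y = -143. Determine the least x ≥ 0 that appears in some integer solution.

gcd(19, 5) = 1  (19 = 3·5 + 4, 5 = 1·4 + 1, 4 = 4·1).
1 divides -143, so solutions exist.
Back-substituting, 5·(4) + 19·(-1) = 1.
Scale by -143/1 = -143: (x₀, y₀) = (-572, 143).
General solution: x = -572 + 19t, y = 143 - 5t for integer t.
x ≥ 0: smallest is -572 mod 19 = 17 (at t = 31), with y = -12.

17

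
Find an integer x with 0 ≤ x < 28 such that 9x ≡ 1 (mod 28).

25

gcd(28, 9) = 1.
By Bézout, 9×(-3) + 28×(1) = 1.
So 9×-3 ≡ 1 (mod 28), and -3 mod 28 = 25.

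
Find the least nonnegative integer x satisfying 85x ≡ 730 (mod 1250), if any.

gcd(1250, 85) = 5.
5 divides 730, so solutions exist.
By Bézout, 85·(103) + 1250·(-7) = 5.
So 85·(103) ≡ 5 (mod 1250); multiply by 146: x ≡ 15038 (mod 250).
Smallest nonnegative: x = 15038 mod 250 = 38.

38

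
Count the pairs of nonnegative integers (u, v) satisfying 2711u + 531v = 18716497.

gcd(2711, 531):
  2711 = 5·531 + 56
  531 = 9·56 + 27
  56 = 2·27 + 2
  27 = 13·2 + 1
  2 = 2·1
so gcd(2711, 531) = 1.
Back-substitute for Bézout coefficients:
  1 = 27 - 13·2
  ... = 2711·(-256) + 531·(1307)
Scale by 18716497: one solution is (-4791423232, 24462461579). Reduce u mod 531: (44, 35023).
General: u = 44 + 531t, v = 35023 - 2711t.
u ≥ 0 ⇒ t ≥ 0; v ≥ 0 ⇒ t ≤ 12. So t ∈ [0, 12]: 13 solutions.

13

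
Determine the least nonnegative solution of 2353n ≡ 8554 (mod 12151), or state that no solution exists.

gcd(12151, 2353) = 1.
1 divides 8554, so solutions exist.
By Bézout, 2353·(-2298) + 12151·(445) = 1.
So 2353·(-2298) ≡ 1 (mod 12151); multiply by 8554: n ≡ -19657092 (mod 12151).
Smallest nonnegative: n = -19657092 mod 12151 = 3226.

3226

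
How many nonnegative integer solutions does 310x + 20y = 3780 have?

7

gcd(310, 20) = 10.
By Bézout, 310·(1) + 20·(-15) = 10.
One solution: (0, 189).
General: x = 0 + 2t, y = 189 - 31t.
x ≥ 0 ⇒ t ≥ 0; y ≥ 0 ⇒ t ≤ 6. So t ∈ [0, 6]: 7 solutions.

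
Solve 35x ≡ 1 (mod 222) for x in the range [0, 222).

gcd(222, 35) = 1.
By Bézout, 35·(-19) + 222·(3) = 1.
So 35·-19 ≡ 1 (mod 222), and -19 mod 222 = 203.

203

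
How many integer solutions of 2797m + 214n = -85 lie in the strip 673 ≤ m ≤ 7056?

30

gcd(2797, 214) = 1  (2797 = 13*214 + 15, 214 = 14*15 + 4, 15 = 3*4 + 3, 4 = 1*3 + 1, 3 = 3*1).
Back-substituting, 2797*(-57) + 214*(745) = 1.
Scale by -85: particular solution (4845, -63325); reduce m mod 214: (137, -1791).
General solution: m = 137 + 214t, n = -1791 - 2797t for integer t.
673 ≤ 137 + 214t ≤ 7056 gives t ∈ [3, 32], which is 30 values.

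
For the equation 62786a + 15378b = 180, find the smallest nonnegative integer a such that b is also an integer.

gcd(62786, 15378):
  62786 = 4·15378 + 1274
  15378 = 12·1274 + 90
  1274 = 14·90 + 14
  90 = 6·14 + 6
  14 = 2·6 + 2
  6 = 3·2
so gcd(62786, 15378) = 2.
2 divides 180, so solutions exist.
Back-substitute for Bézout coefficients:
  2 = 14 - 2·6
  ... = 62786·(2221) + 15378·(-9068)
Scale by 180/2 = 90: (a₀, b₀) = (199890, -816120).
General solution: a = 199890 + 7689t, b = -816120 - 31393t for integer t.
a ≥ 0: smallest is 199890 mod 7689 = 7665 (at t = -25), with b = -31295.

7665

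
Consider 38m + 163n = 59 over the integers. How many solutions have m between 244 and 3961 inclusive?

23

gcd(163, 38) = 1  (163 = 4×38 + 11, 38 = 3×11 + 5, 11 = 2×5 + 1, 5 = 5×1).
Back-substituting, 38×(-30) + 163×(7) = 1.
Scale by 59: particular solution (-1770, 413); reduce m mod 163: (23, -5).
General solution: m = 23 + 163t, n = -5 - 38t for integer t.
244 ≤ 23 + 163t ≤ 3961 gives t ∈ [2, 24], which is 23 values.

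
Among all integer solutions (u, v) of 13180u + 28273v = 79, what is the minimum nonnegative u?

10848

gcd(28273, 13180):
  28273 = 2·13180 + 1913
  13180 = 6·1913 + 1702
  1913 = 1·1702 + 211
  1702 = 8·211 + 14
  211 = 15·14 + 1
  14 = 14·1
so gcd(28273, 13180) = 1.
1 divides 79, so solutions exist.
Back-substitute for Bézout coefficients:
  1 = 211 - 15·14
  ... = 13180·(-2010) + 28273·(937)
Scale by 79/1 = 79: (u₀, v₀) = (-158790, 74023).
General solution: u = -158790 + 28273t, v = 74023 - 13180t for integer t.
u ≥ 0: smallest is -158790 mod 28273 = 10848 (at t = 6), with v = -5057.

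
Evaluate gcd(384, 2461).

gcd(2461, 384):
  2461 = 6×384 + 157
  384 = 2×157 + 70
  157 = 2×70 + 17
  70 = 4×17 + 2
  17 = 8×2 + 1
  2 = 2×1
so gcd(2461, 384) = 1.

1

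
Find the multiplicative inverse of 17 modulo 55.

gcd(55, 17):
  55 = 3×17 + 4
  17 = 4×4 + 1
  4 = 4×1
so gcd(55, 17) = 1.
Back-substitute for Bézout coefficients:
  1 = 17 - 4×4
  ... = 17×(13) + 55×(-4)
So 17×13 ≡ 1 (mod 55), and 13 mod 55 = 13.

13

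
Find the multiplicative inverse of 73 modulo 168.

gcd(168, 73) = 1.
By Bézout, 73×(-23) + 168×(10) = 1.
So 73×-23 ≡ 1 (mod 168), and -23 mod 168 = 145.

145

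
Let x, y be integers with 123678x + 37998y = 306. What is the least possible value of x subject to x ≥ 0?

gcd(123678, 37998):
  123678 = 3·37998 + 9684
  37998 = 3·9684 + 8946
  9684 = 1·8946 + 738
  8946 = 12·738 + 90
  738 = 8·90 + 18
  90 = 5·18
so gcd(123678, 37998) = 18.
18 divides 306, so solutions exist.
Back-substitute for Bézout coefficients:
  18 = 738 - 8·90
  ... = 123678·(412) + 37998·(-1341)
Scale by 306/18 = 17: (x₀, y₀) = (7004, -22797).
General solution: x = 7004 + 2111t, y = -22797 - 6871t for integer t.
x ≥ 0: smallest is 7004 mod 2111 = 671 (at t = -3), with y = -2184.

671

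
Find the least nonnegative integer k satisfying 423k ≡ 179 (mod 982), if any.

149

gcd(982, 423) = 1  (982 = 2×423 + 136, 423 = 3×136 + 15, 136 = 9×15 + 1, 15 = 15×1).
1 divides 179, so solutions exist.
Back-substituting, 423×(-65) + 982×(28) = 1.
So 423×(-65) ≡ 1 (mod 982); multiply by 179: k ≡ -11635 (mod 982).
Smallest nonnegative: k = -11635 mod 982 = 149.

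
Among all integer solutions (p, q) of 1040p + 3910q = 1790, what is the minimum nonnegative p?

13

gcd(3910, 1040):
  3910 = 3·1040 + 790
  1040 = 1·790 + 250
  790 = 3·250 + 40
  250 = 6·40 + 10
  40 = 4·10
so gcd(3910, 1040) = 10.
10 divides 1790, so solutions exist.
Back-substitute for Bézout coefficients:
  10 = 250 - 6·40
  ... = 1040·(94) + 3910·(-25)
Scale by 1790/10 = 179: (p₀, q₀) = (16826, -4475).
General solution: p = 16826 + 391t, q = -4475 - 104t for integer t.
p ≥ 0: smallest is 16826 mod 391 = 13 (at t = -43), with q = -3.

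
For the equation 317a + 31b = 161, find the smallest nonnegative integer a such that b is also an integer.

gcd(317, 31) = 1  (317 = 10×31 + 7, 31 = 4×7 + 3, 7 = 2×3 + 1, 3 = 3×1).
1 divides 161, so solutions exist.
Back-substituting, 317×(9) + 31×(-92) = 1.
Scale by 161/1 = 161: (a₀, b₀) = (1449, -14812).
General solution: a = 1449 + 31t, b = -14812 - 317t for integer t.
a ≥ 0: smallest is 1449 mod 31 = 23 (at t = -46), with b = -230.

23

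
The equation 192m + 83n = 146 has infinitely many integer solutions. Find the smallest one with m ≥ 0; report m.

gcd(192, 83) = 1  (192 = 2·83 + 26, 83 = 3·26 + 5, 26 = 5·5 + 1, 5 = 5·1).
1 divides 146, so solutions exist.
Back-substituting, 192·(16) + 83·(-37) = 1.
Scale by 146/1 = 146: (m₀, n₀) = (2336, -5402).
General solution: m = 2336 + 83t, n = -5402 - 192t for integer t.
m ≥ 0: smallest is 2336 mod 83 = 12 (at t = -28), with n = -26.

12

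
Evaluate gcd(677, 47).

1

gcd(677, 47) = 1  (677 = 14·47 + 19, 47 = 2·19 + 9, 19 = 2·9 + 1, 9 = 9·1).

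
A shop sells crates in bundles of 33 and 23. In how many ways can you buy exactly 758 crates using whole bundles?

1

Need nonnegative integers with 33j + 23k = 758.
gcd(33, 23) = 1, and 33·(7) + 23·(-10) = 1.
So (j₀, k₀) = (5306, -7580); general j = 5306 + 23t, k = -7580 - 33t.
j ≥ 0 ⇒ t ≥ -230; k ≥ 0 ⇒ t ≤ -230. That's 1 value of t.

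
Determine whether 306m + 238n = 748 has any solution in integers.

yes

gcd(306, 238):
  306 = 1*238 + 68
  238 = 3*68 + 34
  68 = 2*34
so gcd(306, 238) = 34.
34 divides 748, so integer solutions exist.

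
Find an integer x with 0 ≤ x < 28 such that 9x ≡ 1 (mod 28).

gcd(28, 9):
  28 = 3*9 + 1
  9 = 9*1
so gcd(28, 9) = 1.
Back-substitute for Bézout coefficients:
  1 = 28 - 3*9
  ... = 9*(-3) + 28*(1)
So 9*-3 ≡ 1 (mod 28), and -3 mod 28 = 25.

25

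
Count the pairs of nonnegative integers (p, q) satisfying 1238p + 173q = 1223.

0

gcd(1238, 173) = 1.
By Bézout, 1238·(-32) + 173·(229) = 1.
One solution: (135, -959).
General: p = 135 + 173t, q = -959 - 1238t.
p ≥ 0 ⇒ t ≥ 0; q ≥ 0 ⇒ t ≤ -1. So t ∈ [0, -1]: 0 solutions.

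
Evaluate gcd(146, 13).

gcd(146, 13):
  146 = 11·13 + 3
  13 = 4·3 + 1
  3 = 3·1
so gcd(146, 13) = 1.

1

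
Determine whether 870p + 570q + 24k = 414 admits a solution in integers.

yes

gcd(870, 570) = 30  (870 = 1·570 + 300, 570 = 1·300 + 270, 300 = 1·270 + 30, 270 = 9·30).
gcd(30, 24) = 6.
6 divides 414, so integer solutions exist.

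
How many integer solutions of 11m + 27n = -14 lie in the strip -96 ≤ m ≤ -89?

0

gcd(27, 11) = 1  (27 = 2·11 + 5, 11 = 2·5 + 1, 5 = 5·1).
Back-substituting, 11·(5) + 27·(-2) = 1.
Scale by -14: particular solution (-70, 28); reduce m mod 27: (11, -5).
General solution: m = 11 + 27t, n = -5 - 11t for integer t.
-96 ≤ 11 + 27t ≤ -89 gives t ∈ [-3, -4], which is 0 values.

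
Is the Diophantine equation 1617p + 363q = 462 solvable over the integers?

yes

gcd(1617, 363) = 33  (1617 = 4×363 + 165, 363 = 2×165 + 33, 165 = 5×33).
33 divides 462, so integer solutions exist.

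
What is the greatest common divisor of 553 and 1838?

gcd(1838, 553) = 1  (1838 = 3×553 + 179, 553 = 3×179 + 16, 179 = 11×16 + 3, 16 = 5×3 + 1, 3 = 3×1).

1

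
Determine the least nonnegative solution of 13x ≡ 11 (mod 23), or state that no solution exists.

15

gcd(23, 13) = 1.
1 divides 11, so solutions exist.
By Bézout, 13×(-7) + 23×(4) = 1.
So 13×(-7) ≡ 1 (mod 23); multiply by 11: x ≡ -77 (mod 23).
Smallest nonnegative: x = -77 mod 23 = 15.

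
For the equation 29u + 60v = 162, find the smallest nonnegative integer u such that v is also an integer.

gcd(60, 29):
  60 = 2×29 + 2
  29 = 14×2 + 1
  2 = 2×1
so gcd(60, 29) = 1.
1 divides 162, so solutions exist.
Back-substitute for Bézout coefficients:
  1 = 29 - 14×2
  ... = 29×(29) + 60×(-14)
Scale by 162/1 = 162: (u₀, v₀) = (4698, -2268).
General solution: u = 4698 + 60t, v = -2268 - 29t for integer t.
u ≥ 0: smallest is 4698 mod 60 = 18 (at t = -78), with v = -6.

18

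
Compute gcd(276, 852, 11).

gcd(852, 276) = 12.
gcd(12, 11) = 1.

1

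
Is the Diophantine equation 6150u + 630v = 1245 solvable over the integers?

no

gcd(6150, 630) = 30  (6150 = 9×630 + 480, 630 = 1×480 + 150, 480 = 3×150 + 30, 150 = 5×30).
30 does not divide 1245 (remainder 15), so no integer solutions.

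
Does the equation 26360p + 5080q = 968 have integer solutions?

gcd(26360, 5080) = 40  (26360 = 5·5080 + 960, 5080 = 5·960 + 280, 960 = 3·280 + 120, 280 = 2·120 + 40, 120 = 3·40).
40 does not divide 968 (remainder 8), so no integer solutions.

no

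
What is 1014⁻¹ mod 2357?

1397

gcd(2357, 1014) = 1.
By Bézout, 1014×(-960) + 2357×(413) = 1.
So 1014×-960 ≡ 1 (mod 2357), and -960 mod 2357 = 1397.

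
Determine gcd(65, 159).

1

gcd(159, 65) = 1  (159 = 2*65 + 29, 65 = 2*29 + 7, 29 = 4*7 + 1, 7 = 7*1).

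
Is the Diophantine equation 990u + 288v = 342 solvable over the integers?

gcd(990, 288) = 18  (990 = 3·288 + 126, 288 = 2·126 + 36, 126 = 3·36 + 18, 36 = 2·18).
18 divides 342, so integer solutions exist.

yes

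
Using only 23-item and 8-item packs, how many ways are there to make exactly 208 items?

2

Need nonnegative integers with 23j + 8k = 208.
gcd(23, 8) = 1, and 23·(-1) + 8·(3) = 1.
So (j₀, k₀) = (-208, 624); general j = -208 + 8t, k = 624 - 23t.
j ≥ 0 ⇒ t ≥ 26; k ≥ 0 ⇒ t ≤ 27. That's 2 values of t.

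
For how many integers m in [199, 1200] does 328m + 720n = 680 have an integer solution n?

11

gcd(720, 328) = 8  (720 = 2×328 + 64, 328 = 5×64 + 8, 64 = 8×8).
Back-substituting, 328×(11) + 720×(-5) = 8.
Scale by 85: particular solution (935, -425); reduce m mod 90: (35, -15).
General solution: m = 35 + 90t, n = -15 - 41t for integer t.
199 ≤ 35 + 90t ≤ 1200 gives t ∈ [2, 12], which is 11 values.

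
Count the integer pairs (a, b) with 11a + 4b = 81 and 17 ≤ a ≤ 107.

23

gcd(11, 4) = 1  (11 = 2*4 + 3, 4 = 1*3 + 1, 3 = 3*1).
Back-substituting, 11*(-1) + 4*(3) = 1.
Scale by 81: particular solution (-81, 243); reduce a mod 4: (3, 12).
General solution: a = 3 + 4t, b = 12 - 11t for integer t.
17 ≤ 3 + 4t ≤ 107 gives t ∈ [4, 26], which is 23 values.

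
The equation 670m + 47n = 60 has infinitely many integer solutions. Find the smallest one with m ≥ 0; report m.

gcd(670, 47):
  670 = 14*47 + 12
  47 = 3*12 + 11
  12 = 1*11 + 1
  11 = 11*1
so gcd(670, 47) = 1.
1 divides 60, so solutions exist.
Back-substitute for Bézout coefficients:
  1 = 12 - 1*11
  ... = 670*(4) + 47*(-57)
Scale by 60/1 = 60: (m₀, n₀) = (240, -3420).
General solution: m = 240 + 47t, n = -3420 - 670t for integer t.
m ≥ 0: smallest is 240 mod 47 = 5 (at t = -5), with n = -70.

5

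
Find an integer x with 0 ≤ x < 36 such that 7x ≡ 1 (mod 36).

gcd(36, 7):
  36 = 5*7 + 1
  7 = 7*1
so gcd(36, 7) = 1.
Back-substitute for Bézout coefficients:
  1 = 36 - 5*7
  ... = 7*(-5) + 36*(1)
So 7*-5 ≡ 1 (mod 36), and -5 mod 36 = 31.

31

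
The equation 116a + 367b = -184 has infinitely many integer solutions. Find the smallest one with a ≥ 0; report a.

87

gcd(367, 116) = 1.
1 divides -184, so solutions exist.
By Bézout, 116*(-174) + 367*(55) = 1.
Scale by -184/1 = -184: (a₀, b₀) = (32016, -10120).
General solution: a = 32016 + 367t, b = -10120 - 116t for integer t.
a ≥ 0: smallest is 32016 mod 367 = 87 (at t = -87), with b = -28.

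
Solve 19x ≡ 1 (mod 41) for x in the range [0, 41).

gcd(41, 19):
  41 = 2×19 + 3
  19 = 6×3 + 1
  3 = 3×1
so gcd(41, 19) = 1.
Back-substitute for Bézout coefficients:
  1 = 19 - 6×3
  ... = 19×(13) + 41×(-6)
So 19×13 ≡ 1 (mod 41), and 13 mod 41 = 13.

13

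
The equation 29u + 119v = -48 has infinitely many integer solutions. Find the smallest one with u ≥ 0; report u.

64

gcd(119, 29):
  119 = 4·29 + 3
  29 = 9·3 + 2
  3 = 1·2 + 1
  2 = 2·1
so gcd(119, 29) = 1.
1 divides -48, so solutions exist.
Back-substitute for Bézout coefficients:
  1 = 3 - 1·2
  ... = 29·(-41) + 119·(10)
Scale by -48/1 = -48: (u₀, v₀) = (1968, -480).
General solution: u = 1968 + 119t, v = -480 - 29t for integer t.
u ≥ 0: smallest is 1968 mod 119 = 64 (at t = -16), with v = -16.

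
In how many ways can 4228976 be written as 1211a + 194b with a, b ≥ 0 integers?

gcd(1211, 194) = 1  (1211 = 6*194 + 47, 194 = 4*47 + 6, 47 = 7*6 + 5, 6 = 1*5 + 1, 5 = 5*1).
Back-substituting, 1211*(-33) + 194*(206) = 1.
Scale by 4228976: one solution is (-139556208, 871169056). Reduce a mod 194: (20, 21674).
General: a = 20 + 194t, b = 21674 - 1211t.
a ≥ 0 ⇒ t ≥ 0; b ≥ 0 ⇒ t ≤ 17. So t ∈ [0, 17]: 18 solutions.

18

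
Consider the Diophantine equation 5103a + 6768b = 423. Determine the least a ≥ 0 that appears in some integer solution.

329

gcd(6768, 5103):
  6768 = 1*5103 + 1665
  5103 = 3*1665 + 108
  1665 = 15*108 + 45
  108 = 2*45 + 18
  45 = 2*18 + 9
  18 = 2*9
so gcd(6768, 5103) = 9.
9 divides 423, so solutions exist.
Back-substitute for Bézout coefficients:
  9 = 45 - 2*18
  ... = 5103*(-313) + 6768*(236)
Scale by 423/9 = 47: (a₀, b₀) = (-14711, 11092).
General solution: a = -14711 + 752t, b = 11092 - 567t for integer t.
a ≥ 0: smallest is -14711 mod 752 = 329 (at t = 20), with b = -248.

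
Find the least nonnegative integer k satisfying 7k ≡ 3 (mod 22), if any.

13

gcd(22, 7) = 1.
1 divides 3, so solutions exist.
By Bézout, 7·(-3) + 22·(1) = 1.
So 7·(-3) ≡ 1 (mod 22); multiply by 3: k ≡ -9 (mod 22).
Smallest nonnegative: k = -9 mod 22 = 13.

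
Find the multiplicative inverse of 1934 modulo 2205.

gcd(2205, 1934):
  2205 = 1*1934 + 271
  1934 = 7*271 + 37
  271 = 7*37 + 12
  37 = 3*12 + 1
  12 = 12*1
so gcd(2205, 1934) = 1.
Back-substitute for Bézout coefficients:
  1 = 37 - 3*12
  ... = 1934*(179) + 2205*(-157)
So 1934*179 ≡ 1 (mod 2205), and 179 mod 2205 = 179.

179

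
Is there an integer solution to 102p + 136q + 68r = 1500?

no

gcd(136, 102) = 34  (136 = 1*102 + 34, 102 = 3*34).
gcd(34, 68) = 34.
34 does not divide 1500 (remainder 4), so no integer solutions.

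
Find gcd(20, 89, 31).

gcd(89, 20) = 1  (89 = 4·20 + 9, 20 = 2·9 + 2, 9 = 4·2 + 1, 2 = 2·1).
gcd(1, 31) = 1.

1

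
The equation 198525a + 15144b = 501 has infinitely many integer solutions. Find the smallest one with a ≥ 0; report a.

2025

gcd(198525, 15144):
  198525 = 13·15144 + 1653
  15144 = 9·1653 + 267
  1653 = 6·267 + 51
  267 = 5·51 + 12
  51 = 4·12 + 3
  12 = 4·3
so gcd(198525, 15144) = 3.
3 divides 501, so solutions exist.
Back-substitute for Bézout coefficients:
  3 = 51 - 4·12
  ... = 198525·(1191) + 15144·(-15613)
Scale by 501/3 = 167: (a₀, b₀) = (198897, -2607371).
General solution: a = 198897 + 5048t, b = -2607371 - 66175t for integer t.
a ≥ 0: smallest is 198897 mod 5048 = 2025 (at t = -39), with b = -26546.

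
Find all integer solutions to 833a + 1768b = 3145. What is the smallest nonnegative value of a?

gcd(1768, 833):
  1768 = 2·833 + 102
  833 = 8·102 + 17
  102 = 6·17
so gcd(1768, 833) = 17.
17 divides 3145, so solutions exist.
Back-substitute for Bézout coefficients:
  17 = 833 - 8·102
  ... = 833·(17) + 1768·(-8)
Scale by 3145/17 = 185: (a₀, b₀) = (3145, -1480).
General solution: a = 3145 + 104t, b = -1480 - 49t for integer t.
a ≥ 0: smallest is 3145 mod 104 = 25 (at t = -30), with b = -10.

25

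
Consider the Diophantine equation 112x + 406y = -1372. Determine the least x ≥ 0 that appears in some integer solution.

24

gcd(406, 112) = 14.
14 divides -1372, so solutions exist.
By Bézout, 112×(11) + 406×(-3) = 14.
Scale by -1372/14 = -98: (x₀, y₀) = (-1078, 294).
General solution: x = -1078 + 29t, y = 294 - 8t for integer t.
x ≥ 0: smallest is -1078 mod 29 = 24 (at t = 38), with y = -10.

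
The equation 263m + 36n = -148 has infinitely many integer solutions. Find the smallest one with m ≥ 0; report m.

gcd(263, 36) = 1.
1 divides -148, so solutions exist.
By Bézout, 263*(-13) + 36*(95) = 1.
Scale by -148/1 = -148: (m₀, n₀) = (1924, -14060).
General solution: m = 1924 + 36t, n = -14060 - 263t for integer t.
m ≥ 0: smallest is 1924 mod 36 = 16 (at t = -53), with n = -121.

16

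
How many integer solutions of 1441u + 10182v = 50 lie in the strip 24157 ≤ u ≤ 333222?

30

gcd(10182, 1441) = 1.
By Bézout, 1441×(643) + 10182×(-91) = 1.
Particular solution: (1604, -227).
General solution: u = 1604 + 10182t, v = -227 - 1441t for integer t.
24157 ≤ 1604 + 10182t ≤ 333222 gives t ∈ [3, 32], which is 30 values.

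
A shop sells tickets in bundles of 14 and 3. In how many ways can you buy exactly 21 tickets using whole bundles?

Need nonnegative integers with 14j + 3k = 21.
gcd(14, 3) = 1, and 14·(-1) + 3·(5) = 1.
So (j₀, k₀) = (-21, 105); general j = -21 + 3t, k = 105 - 14t.
j ≥ 0 ⇒ t ≥ 7; k ≥ 0 ⇒ t ≤ 7. That's 1 value of t.

1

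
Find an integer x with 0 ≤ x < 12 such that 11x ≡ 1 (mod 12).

gcd(12, 11):
  12 = 1*11 + 1
  11 = 11*1
so gcd(12, 11) = 1.
Back-substitute for Bézout coefficients:
  1 = 12 - 1*11
  ... = 11*(-1) + 12*(1)
So 11*-1 ≡ 1 (mod 12), and -1 mod 12 = 11.

11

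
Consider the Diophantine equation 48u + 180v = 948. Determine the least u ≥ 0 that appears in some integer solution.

gcd(180, 48):
  180 = 3*48 + 36
  48 = 1*36 + 12
  36 = 3*12
so gcd(180, 48) = 12.
12 divides 948, so solutions exist.
Back-substitute for Bézout coefficients:
  12 = 48 - 1*36
  ... = 48*(4) + 180*(-1)
Scale by 948/12 = 79: (u₀, v₀) = (316, -79).
General solution: u = 316 + 15t, v = -79 - 4t for integer t.
u ≥ 0: smallest is 316 mod 15 = 1 (at t = -21), with v = 5.

1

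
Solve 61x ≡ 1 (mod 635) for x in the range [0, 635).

406

gcd(635, 61) = 1  (635 = 10·61 + 25, 61 = 2·25 + 11, 25 = 2·11 + 3, 11 = 3·3 + 2, 3 = 1·2 + 1, 2 = 2·1).
Back-substituting, 61·(-229) + 635·(22) = 1.
So 61·-229 ≡ 1 (mod 635), and -229 mod 635 = 406.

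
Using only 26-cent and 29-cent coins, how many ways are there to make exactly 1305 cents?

2

Need nonnegative integers with 26j + 29k = 1305.
gcd(26, 29) = 1, and 26·(-10) + 29·(9) = 1.
So (j₀, k₀) = (-13050, 11745); general j = -13050 + 29t, k = 11745 - 26t.
j ≥ 0 ⇒ t ≥ 450; k ≥ 0 ⇒ t ≤ 451. That's 2 values of t.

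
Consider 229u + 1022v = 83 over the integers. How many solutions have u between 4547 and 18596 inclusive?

14

gcd(1022, 229) = 1  (1022 = 4·229 + 106, 229 = 2·106 + 17, 106 = 6·17 + 4, 17 = 4·4 + 1, 4 = 4·1).
Back-substituting, 229·(241) + 1022·(-54) = 1.
Scale by 83: particular solution (20003, -4482); reduce u mod 1022: (585, -131).
General solution: u = 585 + 1022t, v = -131 - 229t for integer t.
4547 ≤ 585 + 1022t ≤ 18596 gives t ∈ [4, 17], which is 14 values.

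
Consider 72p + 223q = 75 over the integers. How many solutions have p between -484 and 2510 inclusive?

13

gcd(223, 72) = 1.
By Bézout, 72·(-96) + 223·(31) = 1.
Particular solution: (159, -51).
General solution: p = 159 + 223t, q = -51 - 72t for integer t.
-484 ≤ 159 + 223t ≤ 2510 gives t ∈ [-2, 10], which is 13 values.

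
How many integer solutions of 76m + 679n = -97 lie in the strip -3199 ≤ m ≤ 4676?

gcd(679, 76):
  679 = 8·76 + 71
  76 = 1·71 + 5
  71 = 14·5 + 1
  5 = 5·1
so gcd(679, 76) = 1.
Back-substitute for Bézout coefficients:
  1 = 71 - 14·5
  ... = 76·(-134) + 679·(15)
Scale by -97: particular solution (12998, -1455); reduce m mod 679: (97, -11).
General solution: m = 97 + 679t, n = -11 - 76t for integer t.
-3199 ≤ 97 + 679t ≤ 4676 gives t ∈ [-4, 6], which is 11 values.

11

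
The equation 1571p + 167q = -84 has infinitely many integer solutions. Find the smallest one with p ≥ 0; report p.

gcd(1571, 167):
  1571 = 9×167 + 68
  167 = 2×68 + 31
  68 = 2×31 + 6
  31 = 5×6 + 1
  6 = 6×1
so gcd(1571, 167) = 1.
1 divides -84, so solutions exist.
Back-substitute for Bézout coefficients:
  1 = 31 - 5×6
  ... = 1571×(-27) + 167×(254)
Scale by -84/1 = -84: (p₀, q₀) = (2268, -21336).
General solution: p = 2268 + 167t, q = -21336 - 1571t for integer t.
p ≥ 0: smallest is 2268 mod 167 = 97 (at t = -13), with q = -913.

97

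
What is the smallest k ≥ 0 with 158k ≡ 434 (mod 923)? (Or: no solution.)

178

gcd(923, 158) = 1  (923 = 5·158 + 133, 158 = 1·133 + 25, 133 = 5·25 + 8, 25 = 3·8 + 1, 8 = 8·1).
1 divides 434, so solutions exist.
Back-substituting, 158·(111) + 923·(-19) = 1.
So 158·(111) ≡ 1 (mod 923); multiply by 434: k ≡ 48174 (mod 923).
Smallest nonnegative: k = 48174 mod 923 = 178.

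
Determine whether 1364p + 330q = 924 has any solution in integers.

yes

gcd(1364, 330) = 22  (1364 = 4*330 + 44, 330 = 7*44 + 22, 44 = 2*22).
22 divides 924, so integer solutions exist.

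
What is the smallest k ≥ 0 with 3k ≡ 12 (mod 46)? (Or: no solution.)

4

gcd(46, 3) = 1  (46 = 15·3 + 1, 3 = 3·1).
1 divides 12, so solutions exist.
Back-substituting, 3·(-15) + 46·(1) = 1.
So 3·(-15) ≡ 1 (mod 46); multiply by 12: k ≡ -180 (mod 46).
Smallest nonnegative: k = -180 mod 46 = 4.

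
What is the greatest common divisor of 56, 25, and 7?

1

gcd(56, 25):
  56 = 2·25 + 6
  25 = 4·6 + 1
  6 = 6·1
so gcd(56, 25) = 1.
gcd(1, 7) = 1.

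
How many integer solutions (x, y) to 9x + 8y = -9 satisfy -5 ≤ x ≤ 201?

gcd(9, 8):
  9 = 1×8 + 1
  8 = 8×1
so gcd(9, 8) = 1.
Back-substitute for Bézout coefficients:
  1 = 9 - 1×8
  ... = 9×(1) + 8×(-1)
Scale by -9: particular solution (-9, 9); reduce x mod 8: (7, -9).
General solution: x = 7 + 8t, y = -9 - 9t for integer t.
-5 ≤ 7 + 8t ≤ 201 gives t ∈ [-1, 24], which is 26 values.

26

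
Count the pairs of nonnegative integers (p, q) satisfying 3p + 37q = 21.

1

gcd(37, 3) = 1.
By Bézout, 3·(-12) + 37·(1) = 1.
One solution: (7, 0).
General: p = 7 + 37t, q = 0 - 3t.
p ≥ 0 ⇒ t ≥ 0; q ≥ 0 ⇒ t ≤ 0. So t ∈ [0, 0]: 1 solution.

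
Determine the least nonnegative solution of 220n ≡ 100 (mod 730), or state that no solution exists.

27

gcd(730, 220) = 10.
10 divides 100, so solutions exist.
By Bézout, 220·(10) + 730·(-3) = 10.
So 220·(10) ≡ 10 (mod 730); multiply by 10: n ≡ 100 (mod 73).
Smallest nonnegative: n = 100 mod 73 = 27.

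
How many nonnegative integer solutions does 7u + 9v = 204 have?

3

gcd(9, 7):
  9 = 1*7 + 2
  7 = 3*2 + 1
  2 = 2*1
so gcd(9, 7) = 1.
Back-substitute for Bézout coefficients:
  1 = 7 - 3*2
  ... = 7*(4) + 9*(-3)
Scale by 204: one solution is (816, -612). Reduce u mod 9: (6, 18).
General: u = 6 + 9t, v = 18 - 7t.
u ≥ 0 ⇒ t ≥ 0; v ≥ 0 ⇒ t ≤ 2. So t ∈ [0, 2]: 3 solutions.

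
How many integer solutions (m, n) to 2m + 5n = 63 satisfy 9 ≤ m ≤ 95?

gcd(5, 2) = 1  (5 = 2*2 + 1, 2 = 2*1).
Back-substituting, 2*(-2) + 5*(1) = 1.
Scale by 63: particular solution (-126, 63); reduce m mod 5: (4, 11).
General solution: m = 4 + 5t, n = 11 - 2t for integer t.
9 ≤ 4 + 5t ≤ 95 gives t ∈ [1, 18], which is 18 values.

18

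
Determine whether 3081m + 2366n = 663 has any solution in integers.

gcd(3081, 2366):
  3081 = 1×2366 + 715
  2366 = 3×715 + 221
  715 = 3×221 + 52
  221 = 4×52 + 13
  52 = 4×13
so gcd(3081, 2366) = 13.
13 divides 663, so integer solutions exist.

yes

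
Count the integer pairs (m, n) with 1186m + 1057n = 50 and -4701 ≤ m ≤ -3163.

gcd(1186, 1057):
  1186 = 1·1057 + 129
  1057 = 8·129 + 25
  129 = 5·25 + 4
  25 = 6·4 + 1
  4 = 4·1
so gcd(1186, 1057) = 1.
Back-substitute for Bézout coefficients:
  1 = 25 - 6·4
  ... = 1186·(-254) + 1057·(285)
Scale by 50: particular solution (-12700, 14250); reduce m mod 1057: (1041, -1168).
General solution: m = 1041 + 1057t, n = -1168 - 1186t for integer t.
-4701 ≤ 1041 + 1057t ≤ -3163 gives t ∈ [-5, -4], which is 2 values.

2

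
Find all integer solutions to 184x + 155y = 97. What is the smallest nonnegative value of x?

153

gcd(184, 155):
  184 = 1×155 + 29
  155 = 5×29 + 10
  29 = 2×10 + 9
  10 = 1×9 + 1
  9 = 9×1
so gcd(184, 155) = 1.
1 divides 97, so solutions exist.
Back-substitute for Bézout coefficients:
  1 = 10 - 1×9
  ... = 184×(-16) + 155×(19)
Scale by 97/1 = 97: (x₀, y₀) = (-1552, 1843).
General solution: x = -1552 + 155t, y = 1843 - 184t for integer t.
x ≥ 0: smallest is -1552 mod 155 = 153 (at t = 11), with y = -181.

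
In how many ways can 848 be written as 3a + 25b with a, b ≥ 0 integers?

gcd(25, 3):
  25 = 8×3 + 1
  3 = 3×1
so gcd(25, 3) = 1.
Back-substitute for Bézout coefficients:
  1 = 25 - 8×3
  ... = 3×(-8) + 25×(1)
Scale by 848: one solution is (-6784, 848). Reduce a mod 25: (16, 32).
General: a = 16 + 25t, b = 32 - 3t.
a ≥ 0 ⇒ t ≥ 0; b ≥ 0 ⇒ t ≤ 10. So t ∈ [0, 10]: 11 solutions.

11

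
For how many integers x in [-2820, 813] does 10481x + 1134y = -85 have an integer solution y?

3

gcd(10481, 1134) = 1  (10481 = 9*1134 + 275, 1134 = 4*275 + 34, 275 = 8*34 + 3, 34 = 11*3 + 1, 3 = 3*1).
Back-substituting, 10481*(-367) + 1134*(3392) = 1.
Scale by -85: particular solution (31195, -288320); reduce x mod 1134: (577, -5333).
General solution: x = 577 + 1134t, y = -5333 - 10481t for integer t.
-2820 ≤ 577 + 1134t ≤ 813 gives t ∈ [-2, 0], which is 3 values.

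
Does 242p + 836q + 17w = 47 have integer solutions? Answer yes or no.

yes

gcd(836, 242) = 22  (836 = 3*242 + 110, 242 = 2*110 + 22, 110 = 5*22).
gcd(22, 17) = 1.
1 divides 47, so integer solutions exist.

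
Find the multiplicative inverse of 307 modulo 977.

gcd(977, 307) = 1.
By Bézout, 307*(471) + 977*(-148) = 1.
So 307*471 ≡ 1 (mod 977), and 471 mod 977 = 471.

471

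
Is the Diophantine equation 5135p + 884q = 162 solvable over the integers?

gcd(5135, 884) = 13  (5135 = 5*884 + 715, 884 = 1*715 + 169, 715 = 4*169 + 39, 169 = 4*39 + 13, 39 = 3*13).
13 does not divide 162 (remainder 6), so no integer solutions.

no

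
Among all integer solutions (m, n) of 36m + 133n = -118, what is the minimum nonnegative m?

78

gcd(133, 36):
  133 = 3·36 + 25
  36 = 1·25 + 11
  25 = 2·11 + 3
  11 = 3·3 + 2
  3 = 1·2 + 1
  2 = 2·1
so gcd(133, 36) = 1.
1 divides -118, so solutions exist.
Back-substitute for Bézout coefficients:
  1 = 3 - 1·2
  ... = 36·(-48) + 133·(13)
Scale by -118/1 = -118: (m₀, n₀) = (5664, -1534).
General solution: m = 5664 + 133t, n = -1534 - 36t for integer t.
m ≥ 0: smallest is 5664 mod 133 = 78 (at t = -42), with n = -22.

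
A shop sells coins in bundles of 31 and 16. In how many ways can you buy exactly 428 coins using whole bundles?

Need nonnegative integers with 31j + 16k = 428.
gcd(31, 16) = 1, and 31·(-1) + 16·(2) = 1.
So (j₀, k₀) = (-428, 856); general j = -428 + 16t, k = 856 - 31t.
j ≥ 0 ⇒ t ≥ 27; k ≥ 0 ⇒ t ≤ 27. That's 1 value of t.

1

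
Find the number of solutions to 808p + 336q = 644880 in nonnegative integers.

19

gcd(808, 336) = 8  (808 = 2*336 + 136, 336 = 2*136 + 64, 136 = 2*64 + 8, 64 = 8*8).
Back-substituting, 808*(5) + 336*(-12) = 8.
Scale by 80610: one solution is (403050, -967320). Reduce p mod 42: (18, 1876).
General: p = 18 + 42t, q = 1876 - 101t.
p ≥ 0 ⇒ t ≥ 0; q ≥ 0 ⇒ t ≤ 18. So t ∈ [0, 18]: 19 solutions.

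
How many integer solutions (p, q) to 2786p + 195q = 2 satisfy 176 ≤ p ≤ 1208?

gcd(2786, 195) = 1  (2786 = 14*195 + 56, 195 = 3*56 + 27, 56 = 2*27 + 2, 27 = 13*2 + 1, 2 = 2*1).
Back-substituting, 2786*(-94) + 195*(1343) = 1.
Scale by 2: particular solution (-188, 2686); reduce p mod 195: (7, -100).
General solution: p = 7 + 195t, q = -100 - 2786t for integer t.
176 ≤ 7 + 195t ≤ 1208 gives t ∈ [1, 6], which is 6 values.

6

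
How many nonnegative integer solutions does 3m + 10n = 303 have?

gcd(10, 3):
  10 = 3×3 + 1
  3 = 3×1
so gcd(10, 3) = 1.
Back-substitute for Bézout coefficients:
  1 = 10 - 3×3
  ... = 3×(-3) + 10×(1)
Scale by 303: one solution is (-909, 303). Reduce m mod 10: (1, 30).
General: m = 1 + 10t, n = 30 - 3t.
m ≥ 0 ⇒ t ≥ 0; n ≥ 0 ⇒ t ≤ 10. So t ∈ [0, 10]: 11 solutions.

11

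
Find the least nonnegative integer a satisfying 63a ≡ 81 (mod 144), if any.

gcd(144, 63) = 9.
9 divides 81, so solutions exist.
By Bézout, 63·(7) + 144·(-3) = 9.
So 63·(7) ≡ 9 (mod 144); multiply by 9: a ≡ 63 (mod 16).
Smallest nonnegative: a = 63 mod 16 = 15.

15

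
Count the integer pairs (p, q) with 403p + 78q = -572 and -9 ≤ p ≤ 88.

17

gcd(403, 78):
  403 = 5*78 + 13
  78 = 6*13
so gcd(403, 78) = 13.
Back-substitute for Bézout coefficients:
  13 = 403 - 5*78
  ... = 403*(1) + 78*(-5)
Scale by -44: particular solution (-44, 220); reduce p mod 6: (4, -28).
General solution: p = 4 + 6t, q = -28 - 31t for integer t.
-9 ≤ 4 + 6t ≤ 88 gives t ∈ [-2, 14], which is 17 values.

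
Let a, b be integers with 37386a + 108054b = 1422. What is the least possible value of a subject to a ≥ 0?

4240

gcd(108054, 37386) = 18.
18 divides 1422, so solutions exist.
By Bézout, 37386*(-1922) + 108054*(665) = 18.
Scale by 1422/18 = 79: (a₀, b₀) = (-151838, 52535).
General solution: a = -151838 + 6003t, b = 52535 - 2077t for integer t.
a ≥ 0: smallest is -151838 mod 6003 = 4240 (at t = 26), with b = -1467.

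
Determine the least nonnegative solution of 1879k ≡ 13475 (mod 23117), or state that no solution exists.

gcd(23117, 1879):
  23117 = 12*1879 + 569
  1879 = 3*569 + 172
  569 = 3*172 + 53
  172 = 3*53 + 13
  53 = 4*13 + 1
  13 = 13*1
so gcd(23117, 1879) = 1.
1 divides 13475, so solutions exist.
Back-substitute for Bézout coefficients:
  1 = 53 - 4*13
  ... = 1879*(-1747) + 23117*(142)
So 1879*(-1747) ≡ 1 (mod 23117); multiply by 13475: k ≡ -23540825 (mod 23117).
Smallest nonnegative: k = -23540825 mod 23117 = 15398.

15398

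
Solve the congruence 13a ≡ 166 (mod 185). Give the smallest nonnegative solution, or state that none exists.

27

gcd(185, 13):
  185 = 14×13 + 3
  13 = 4×3 + 1
  3 = 3×1
so gcd(185, 13) = 1.
1 divides 166, so solutions exist.
Back-substitute for Bézout coefficients:
  1 = 13 - 4×3
  ... = 13×(57) + 185×(-4)
So 13×(57) ≡ 1 (mod 185); multiply by 166: a ≡ 9462 (mod 185).
Smallest nonnegative: a = 9462 mod 185 = 27.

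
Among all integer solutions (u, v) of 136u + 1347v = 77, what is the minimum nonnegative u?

1199

gcd(1347, 136):
  1347 = 9×136 + 123
  136 = 1×123 + 13
  123 = 9×13 + 6
  13 = 2×6 + 1
  6 = 6×1
so gcd(1347, 136) = 1.
1 divides 77, so solutions exist.
Back-substitute for Bézout coefficients:
  1 = 13 - 2×6
  ... = 136×(208) + 1347×(-21)
Scale by 77/1 = 77: (u₀, v₀) = (16016, -1617).
General solution: u = 16016 + 1347t, v = -1617 - 136t for integer t.
u ≥ 0: smallest is 16016 mod 1347 = 1199 (at t = -11), with v = -121.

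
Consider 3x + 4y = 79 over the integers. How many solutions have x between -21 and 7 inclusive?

7

gcd(4, 3) = 1.
By Bézout, 3*(-1) + 4*(1) = 1.
Particular solution: (1, 19).
General solution: x = 1 + 4t, y = 19 - 3t for integer t.
-21 ≤ 1 + 4t ≤ 7 gives t ∈ [-5, 1], which is 7 values.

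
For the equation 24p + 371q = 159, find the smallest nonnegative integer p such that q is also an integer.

53

gcd(371, 24) = 1  (371 = 15*24 + 11, 24 = 2*11 + 2, 11 = 5*2 + 1, 2 = 2*1).
1 divides 159, so solutions exist.
Back-substituting, 24*(-170) + 371*(11) = 1.
Scale by 159/1 = 159: (p₀, q₀) = (-27030, 1749).
General solution: p = -27030 + 371t, q = 1749 - 24t for integer t.
p ≥ 0: smallest is -27030 mod 371 = 53 (at t = 73), with q = -3.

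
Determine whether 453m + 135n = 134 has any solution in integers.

no

gcd(453, 135):
  453 = 3·135 + 48
  135 = 2·48 + 39
  48 = 1·39 + 9
  39 = 4·9 + 3
  9 = 3·3
so gcd(453, 135) = 3.
3 does not divide 134 (remainder 2), so no integer solutions.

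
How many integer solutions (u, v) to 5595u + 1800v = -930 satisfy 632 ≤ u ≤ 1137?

gcd(5595, 1800) = 15.
By Bézout, 5595*(37) + 1800*(-115) = 15.
Particular solution: (106, -330).
General solution: u = 106 + 120t, v = -330 - 373t for integer t.
632 ≤ 106 + 120t ≤ 1137 gives t ∈ [5, 8], which is 4 values.

4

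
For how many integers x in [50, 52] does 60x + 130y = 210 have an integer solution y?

gcd(130, 60) = 10.
By Bézout, 60×(-2) + 130×(1) = 10.
Particular solution: (10, -3).
General solution: x = 10 + 13t, y = -3 - 6t for integer t.
50 ≤ 10 + 13t ≤ 52 gives t ∈ [4, 3], which is 0 values.

0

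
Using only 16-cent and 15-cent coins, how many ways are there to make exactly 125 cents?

1

Need nonnegative integers with 16j + 15k = 125.
gcd(16, 15) = 1, and 16·(1) + 15·(-1) = 1.
So (j₀, k₀) = (125, -125); general j = 125 + 15t, k = -125 - 16t.
j ≥ 0 ⇒ t ≥ -8; k ≥ 0 ⇒ t ≤ -8. That's 1 value of t.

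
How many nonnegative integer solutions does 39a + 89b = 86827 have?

gcd(89, 39) = 1  (89 = 2·39 + 11, 39 = 3·11 + 6, 11 = 1·6 + 5, 6 = 1·5 + 1, 5 = 5·1).
Back-substituting, 39·(16) + 89·(-7) = 1.
Scale by 86827: one solution is (1389232, -607789). Reduce a mod 89: (31, 962).
General: a = 31 + 89t, b = 962 - 39t.
a ≥ 0 ⇒ t ≥ 0; b ≥ 0 ⇒ t ≤ 24. So t ∈ [0, 24]: 25 solutions.

25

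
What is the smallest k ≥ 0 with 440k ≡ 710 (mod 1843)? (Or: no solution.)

gcd(1843, 440) = 1  (1843 = 4·440 + 83, 440 = 5·83 + 25, 83 = 3·25 + 8, 25 = 3·8 + 1, 8 = 8·1).
1 divides 710, so solutions exist.
Back-substituting, 440·(222) + 1843·(-53) = 1.
So 440·(222) ≡ 1 (mod 1843); multiply by 710: k ≡ 157620 (mod 1843).
Smallest nonnegative: k = 157620 mod 1843 = 965.

965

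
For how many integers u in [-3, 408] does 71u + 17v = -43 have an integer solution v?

25

gcd(71, 17) = 1.
By Bézout, 71·(6) + 17·(-25) = 1.
Particular solution: (14, -61).
General solution: u = 14 + 17t, v = -61 - 71t for integer t.
-3 ≤ 14 + 17t ≤ 408 gives t ∈ [-1, 23], which is 25 values.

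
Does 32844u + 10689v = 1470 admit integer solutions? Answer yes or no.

yes

gcd(32844, 10689) = 21.
21 divides 1470, so integer solutions exist.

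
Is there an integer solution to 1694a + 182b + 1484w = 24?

gcd(1694, 182) = 14  (1694 = 9*182 + 56, 182 = 3*56 + 14, 56 = 4*14).
gcd(14, 1484) = 14.
14 does not divide 24 (remainder 10), so no integer solutions.

no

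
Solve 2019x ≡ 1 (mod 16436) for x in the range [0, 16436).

gcd(16436, 2019):
  16436 = 8*2019 + 284
  2019 = 7*284 + 31
  284 = 9*31 + 5
  31 = 6*5 + 1
  5 = 5*1
so gcd(16436, 2019) = 1.
Back-substitute for Bézout coefficients:
  1 = 31 - 6*5
  ... = 2019*(3183) + 16436*(-391)
So 2019*3183 ≡ 1 (mod 16436), and 3183 mod 16436 = 3183.

3183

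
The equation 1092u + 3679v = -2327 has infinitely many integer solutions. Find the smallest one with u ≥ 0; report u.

136

gcd(3679, 1092) = 13.
13 divides -2327, so solutions exist.
By Bézout, 1092·(-64) + 3679·(19) = 13.
Scale by -2327/13 = -179: (u₀, v₀) = (11456, -3401).
General solution: u = 11456 + 283t, v = -3401 - 84t for integer t.
u ≥ 0: smallest is 11456 mod 283 = 136 (at t = -40), with v = -41.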